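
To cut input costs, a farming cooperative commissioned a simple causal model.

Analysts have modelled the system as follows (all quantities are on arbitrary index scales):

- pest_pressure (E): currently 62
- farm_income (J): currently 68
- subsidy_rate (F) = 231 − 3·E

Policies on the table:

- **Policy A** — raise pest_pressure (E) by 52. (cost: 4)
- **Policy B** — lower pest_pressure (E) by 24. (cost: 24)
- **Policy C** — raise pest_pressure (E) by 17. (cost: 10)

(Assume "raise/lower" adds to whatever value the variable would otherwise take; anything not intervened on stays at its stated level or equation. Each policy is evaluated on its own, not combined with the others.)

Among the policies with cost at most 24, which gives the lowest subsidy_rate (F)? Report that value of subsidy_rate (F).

-111

Policy A (E + 52):
  E = 62 + 52 = 114
  F = 231 − 3·114 = -111
Policy B (E − 24):
  E = 62 − 24 = 38
  F = 231 − 3·38 = 117
Policy C (E + 17):
  E = 62 + 17 = 79
  F = 231 − 3·79 = -6
Comparing — Policy A: F=-111, Policy B: F=117, Policy C: F=-6. Lowest is -111 (Policy A).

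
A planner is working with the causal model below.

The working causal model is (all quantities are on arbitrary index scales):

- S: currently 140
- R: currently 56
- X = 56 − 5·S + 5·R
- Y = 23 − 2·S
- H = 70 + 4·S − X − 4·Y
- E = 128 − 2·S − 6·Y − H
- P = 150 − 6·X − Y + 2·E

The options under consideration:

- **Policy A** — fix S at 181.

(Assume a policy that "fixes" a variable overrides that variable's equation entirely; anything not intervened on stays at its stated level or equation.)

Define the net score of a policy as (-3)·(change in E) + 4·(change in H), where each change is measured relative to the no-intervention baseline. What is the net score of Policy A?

Baseline:
  S = 140
  R = 56
  X = 56 − 5·140 + 5·56 = -364
  Y = 23 − 2·140 = -257
  H = 70 + 4·140 − (-364) − 4·(-257) = 2022
  E = 128 − 2·140 − 6·(-257) − 2022 = -632
Policy A (S := 181):
  S = 181
  R = 56
  X = 56 − 5·181 + 5·56 = -569
  Y = 23 − 2·181 = -339
  H = 70 + 4·181 − (-569) − 4·(-339) = 2719
  E = 128 − 2·181 − 6·(-339) − 2719 = -919
ΔE = -919 − (-632) = -287; ΔH = 2719 − 2022 = 697
Score = (-3)·(-287) + 4·697 = 3649

3649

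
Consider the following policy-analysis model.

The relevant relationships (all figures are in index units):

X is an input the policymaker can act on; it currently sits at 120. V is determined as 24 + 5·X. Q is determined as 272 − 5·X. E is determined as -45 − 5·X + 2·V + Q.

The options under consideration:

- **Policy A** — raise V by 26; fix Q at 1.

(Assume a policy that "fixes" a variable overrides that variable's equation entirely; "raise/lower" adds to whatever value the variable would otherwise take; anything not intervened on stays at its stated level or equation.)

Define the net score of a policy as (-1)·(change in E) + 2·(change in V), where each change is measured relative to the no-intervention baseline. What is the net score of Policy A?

Baseline:
  X = 120
  V = 24 + 5·120 = 624
  Q = 272 − 5·120 = -328
  E = -45 − 5·120 + 2·624 + (-328) = 275
Policy A (V + 26, Q := 1):
  X = 120
  V = 24 + 5·120 (+26 from intervention) = 650
  Q = 1
  E = -45 − 5·120 + 2·650 + 1 = 656
ΔE = 656 − 275 = 381; ΔV = 650 − 624 = 26
Score = (-1)·381 + 2·26 = -329

-329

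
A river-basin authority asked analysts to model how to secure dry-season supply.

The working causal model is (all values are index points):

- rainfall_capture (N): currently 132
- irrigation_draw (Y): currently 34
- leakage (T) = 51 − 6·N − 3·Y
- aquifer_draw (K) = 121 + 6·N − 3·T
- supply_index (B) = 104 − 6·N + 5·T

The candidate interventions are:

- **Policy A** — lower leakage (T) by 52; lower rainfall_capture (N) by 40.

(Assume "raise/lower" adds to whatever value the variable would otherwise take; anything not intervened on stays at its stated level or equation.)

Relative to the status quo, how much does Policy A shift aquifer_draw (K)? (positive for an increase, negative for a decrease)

-804

Baseline:
  N = 132
  Y = 34
  T = 51 − 6·132 − 3·34 = -843
  K = 121 + 6·132 − 3·(-843) = 3442
Policy A (T − 52, N − 40):
  N = 132 − 40 = 92
  Y = 34
  T = 51 − 6·92 − 3·34 (−52 from intervention) = -655
  K = 121 + 6·92 − 3·(-655) = 2638
Change in K: 2638 − 3442 = -804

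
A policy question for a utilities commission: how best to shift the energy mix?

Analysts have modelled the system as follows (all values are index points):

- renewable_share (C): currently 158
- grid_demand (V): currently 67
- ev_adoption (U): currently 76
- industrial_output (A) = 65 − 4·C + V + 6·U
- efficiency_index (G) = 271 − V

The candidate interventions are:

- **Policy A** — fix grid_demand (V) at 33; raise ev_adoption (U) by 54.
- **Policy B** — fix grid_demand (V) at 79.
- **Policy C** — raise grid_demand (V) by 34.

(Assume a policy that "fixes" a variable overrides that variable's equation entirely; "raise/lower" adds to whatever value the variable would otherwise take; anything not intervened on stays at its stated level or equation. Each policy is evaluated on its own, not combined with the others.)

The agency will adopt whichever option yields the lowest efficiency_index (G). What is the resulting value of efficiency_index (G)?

Policy A (V := 33, U + 54):
  V = 33
  G = 271 − 33 = 238
Policy B (V := 79):
  V = 79
  G = 271 − 79 = 192
Policy C (V + 34):
  V = 67 + 34 = 101
  G = 271 − 101 = 170
Comparing — Policy A: G=238, Policy B: G=192, Policy C: G=170. Lowest is 170 (Policy C).

170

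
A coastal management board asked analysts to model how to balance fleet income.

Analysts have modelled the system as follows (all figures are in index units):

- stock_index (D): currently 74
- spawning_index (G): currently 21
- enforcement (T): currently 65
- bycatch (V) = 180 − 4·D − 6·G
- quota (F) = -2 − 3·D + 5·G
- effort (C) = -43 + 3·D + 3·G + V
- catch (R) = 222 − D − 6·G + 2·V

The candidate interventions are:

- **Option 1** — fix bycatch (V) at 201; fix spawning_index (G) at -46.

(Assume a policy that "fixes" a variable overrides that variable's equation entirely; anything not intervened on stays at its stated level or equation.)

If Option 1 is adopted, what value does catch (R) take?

Option 1 (V := 201, G := -46):
  D = 74
  G = -46
  V = 201
  R = 222 − 74 − 6·(-46) + 2·201 = 826

826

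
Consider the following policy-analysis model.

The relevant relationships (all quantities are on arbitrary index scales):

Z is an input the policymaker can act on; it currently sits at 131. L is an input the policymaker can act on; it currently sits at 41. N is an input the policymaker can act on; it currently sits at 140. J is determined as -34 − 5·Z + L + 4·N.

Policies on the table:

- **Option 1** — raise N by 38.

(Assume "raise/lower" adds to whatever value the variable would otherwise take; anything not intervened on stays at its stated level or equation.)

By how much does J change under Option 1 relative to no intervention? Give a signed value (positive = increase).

Baseline:
  Z = 131
  L = 41
  N = 140
  J = -34 − 5·131 + 41 + 4·140 = -88
Option 1 (N + 38):
  Z = 131
  L = 41
  N = 140 + 38 = 178
  J = -34 − 5·131 + 41 + 4·178 = 64
Change in J: 64 − (-88) = 152

152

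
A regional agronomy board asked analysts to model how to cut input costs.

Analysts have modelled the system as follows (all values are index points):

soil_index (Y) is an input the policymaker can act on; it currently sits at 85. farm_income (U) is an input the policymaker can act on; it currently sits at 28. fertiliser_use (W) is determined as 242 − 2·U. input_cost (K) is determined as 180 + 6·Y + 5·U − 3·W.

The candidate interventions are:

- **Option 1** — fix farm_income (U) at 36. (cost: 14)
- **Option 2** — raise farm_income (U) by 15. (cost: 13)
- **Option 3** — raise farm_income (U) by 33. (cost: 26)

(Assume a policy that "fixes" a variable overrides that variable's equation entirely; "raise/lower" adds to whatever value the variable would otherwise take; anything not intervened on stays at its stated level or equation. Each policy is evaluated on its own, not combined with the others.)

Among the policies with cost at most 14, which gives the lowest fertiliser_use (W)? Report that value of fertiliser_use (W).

156

Option 1 (U := 36):
  U = 36
  W = 242 − 2·36 = 170
Option 2 (U + 15):
  U = 28 + 15 = 43
  W = 242 − 2·43 = 156
Comparing — Option 1: W=170, Option 2: W=156. Lowest is 156 (Option 2).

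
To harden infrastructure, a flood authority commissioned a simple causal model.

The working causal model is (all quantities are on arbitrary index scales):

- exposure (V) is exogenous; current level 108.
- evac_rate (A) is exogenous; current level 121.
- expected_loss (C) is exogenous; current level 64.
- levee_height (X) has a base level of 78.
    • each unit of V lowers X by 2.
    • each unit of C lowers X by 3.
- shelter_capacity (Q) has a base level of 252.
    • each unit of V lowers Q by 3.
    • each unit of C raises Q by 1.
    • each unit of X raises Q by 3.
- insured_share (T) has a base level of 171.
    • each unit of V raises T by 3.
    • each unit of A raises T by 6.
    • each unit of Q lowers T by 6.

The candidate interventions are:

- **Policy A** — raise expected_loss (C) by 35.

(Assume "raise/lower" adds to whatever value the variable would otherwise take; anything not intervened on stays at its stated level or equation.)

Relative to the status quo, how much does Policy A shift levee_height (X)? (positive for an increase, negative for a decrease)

Baseline:
  V = 108
  C = 64
  X = 78 − 2·108 − 3·64 = -330
Policy A (C + 35):
  V = 108
  C = 64 + 35 = 99
  X = 78 − 2·108 − 3·99 = -435
Change in X: -435 − (-330) = -105

-105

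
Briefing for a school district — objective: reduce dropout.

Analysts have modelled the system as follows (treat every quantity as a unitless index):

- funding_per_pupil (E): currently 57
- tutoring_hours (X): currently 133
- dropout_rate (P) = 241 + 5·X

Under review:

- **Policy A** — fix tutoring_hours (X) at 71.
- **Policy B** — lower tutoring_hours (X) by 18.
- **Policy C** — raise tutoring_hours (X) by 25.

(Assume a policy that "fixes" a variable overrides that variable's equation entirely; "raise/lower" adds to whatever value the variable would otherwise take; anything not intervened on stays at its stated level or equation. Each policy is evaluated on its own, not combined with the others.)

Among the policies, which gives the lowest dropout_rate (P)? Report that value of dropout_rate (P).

Policy A (X := 71):
  X = 71
  P = 241 + 5·71 = 596
Policy B (X − 18):
  X = 133 − 18 = 115
  P = 241 + 5·115 = 816
Policy C (X + 25):
  X = 133 + 25 = 158
  P = 241 + 5·158 = 1031
Comparing — Policy A: P=596, Policy B: P=816, Policy C: P=1031. Lowest is 596 (Policy A).

596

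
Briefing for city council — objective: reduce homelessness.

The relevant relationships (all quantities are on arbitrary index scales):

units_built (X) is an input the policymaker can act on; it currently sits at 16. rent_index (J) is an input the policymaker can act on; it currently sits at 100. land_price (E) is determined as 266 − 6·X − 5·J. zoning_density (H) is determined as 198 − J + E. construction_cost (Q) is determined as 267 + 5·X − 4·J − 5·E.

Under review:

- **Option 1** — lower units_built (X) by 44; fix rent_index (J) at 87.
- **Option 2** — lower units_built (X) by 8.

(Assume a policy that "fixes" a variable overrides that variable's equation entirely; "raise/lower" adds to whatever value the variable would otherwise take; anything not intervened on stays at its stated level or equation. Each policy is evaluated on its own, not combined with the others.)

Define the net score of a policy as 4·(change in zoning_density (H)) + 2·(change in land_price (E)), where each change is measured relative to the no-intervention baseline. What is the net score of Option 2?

288

Baseline:
  X = 16
  J = 100
  E = 266 − 6·16 − 5·100 = -330
  H = 198 − 100 + (-330) = -232
Option 2 (X − 8):
  X = 16 − 8 = 8
  J = 100
  E = 266 − 6·8 − 5·100 = -282
  H = 198 − 100 + (-282) = -184
ΔH = -184 − (-232) = 48; ΔE = -282 − (-330) = 48
Score = 4·48 + 2·48 = 288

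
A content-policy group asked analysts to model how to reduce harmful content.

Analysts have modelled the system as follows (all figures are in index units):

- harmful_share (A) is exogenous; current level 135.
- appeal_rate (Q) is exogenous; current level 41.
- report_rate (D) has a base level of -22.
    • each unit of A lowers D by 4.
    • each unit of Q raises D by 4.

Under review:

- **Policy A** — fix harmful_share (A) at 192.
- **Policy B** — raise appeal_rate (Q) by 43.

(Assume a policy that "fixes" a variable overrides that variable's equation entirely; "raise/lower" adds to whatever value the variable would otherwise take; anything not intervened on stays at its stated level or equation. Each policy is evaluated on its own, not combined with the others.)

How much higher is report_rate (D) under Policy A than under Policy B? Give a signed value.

Policy A (A := 192):
  A = 192
  Q = 41
  D = -22 − 4·192 + 4·41 = -626
Policy B (Q + 43):
  A = 135
  Q = 41 + 43 = 84
  D = -22 − 4·135 + 4·84 = -226
D: -626 − (-226) = -400

-400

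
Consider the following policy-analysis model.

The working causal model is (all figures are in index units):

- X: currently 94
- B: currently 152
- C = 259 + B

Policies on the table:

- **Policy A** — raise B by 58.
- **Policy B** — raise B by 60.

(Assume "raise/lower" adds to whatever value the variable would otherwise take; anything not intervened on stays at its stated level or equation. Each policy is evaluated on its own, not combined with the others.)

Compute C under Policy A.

Policy A (B + 58):
  B = 152 + 58 = 210
  C = 259 + 210 = 469

469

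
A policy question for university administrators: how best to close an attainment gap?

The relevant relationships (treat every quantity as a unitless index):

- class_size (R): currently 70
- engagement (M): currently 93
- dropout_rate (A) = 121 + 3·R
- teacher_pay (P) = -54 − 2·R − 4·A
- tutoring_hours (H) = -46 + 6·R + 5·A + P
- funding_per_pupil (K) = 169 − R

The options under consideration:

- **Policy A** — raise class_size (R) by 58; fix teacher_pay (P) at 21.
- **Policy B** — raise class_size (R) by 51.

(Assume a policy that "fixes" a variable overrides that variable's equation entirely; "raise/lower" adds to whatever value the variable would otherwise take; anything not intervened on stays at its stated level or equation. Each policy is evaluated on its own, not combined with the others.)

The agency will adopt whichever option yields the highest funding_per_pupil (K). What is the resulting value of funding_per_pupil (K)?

Policy A (R + 58, P := 21):
  R = 70 + 58 = 128
  K = 169 − 128 = 41
Policy B (R + 51):
  R = 70 + 51 = 121
  K = 169 − 121 = 48
Comparing — Policy A: K=41, Policy B: K=48. Highest is 48 (Policy B).

48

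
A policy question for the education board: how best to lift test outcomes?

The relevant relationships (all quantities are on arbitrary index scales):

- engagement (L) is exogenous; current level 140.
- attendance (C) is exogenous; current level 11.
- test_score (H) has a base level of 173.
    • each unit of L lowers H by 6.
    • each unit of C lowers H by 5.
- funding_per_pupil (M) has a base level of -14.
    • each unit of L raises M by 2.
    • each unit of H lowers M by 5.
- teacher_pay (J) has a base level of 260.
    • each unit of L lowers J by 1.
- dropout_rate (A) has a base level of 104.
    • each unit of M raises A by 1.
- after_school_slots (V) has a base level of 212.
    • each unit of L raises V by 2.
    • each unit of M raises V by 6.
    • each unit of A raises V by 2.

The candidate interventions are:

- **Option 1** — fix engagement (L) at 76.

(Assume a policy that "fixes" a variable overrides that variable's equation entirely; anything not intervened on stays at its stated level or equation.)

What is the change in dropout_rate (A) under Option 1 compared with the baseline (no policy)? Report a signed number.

Baseline:
  L = 140
  C = 11
  H = 173 − 6·140 − 5·11 = -722
  M = -14 + 2·140 − 5·(-722) = 3876
  A = 104 + 3876 = 3980
Option 1 (L := 76):
  L = 76
  C = 11
  H = 173 − 6·76 − 5·11 = -338
  M = -14 + 2·76 − 5·(-338) = 1828
  A = 104 + 1828 = 1932
Change in A: 1932 − 3980 = -2048

-2048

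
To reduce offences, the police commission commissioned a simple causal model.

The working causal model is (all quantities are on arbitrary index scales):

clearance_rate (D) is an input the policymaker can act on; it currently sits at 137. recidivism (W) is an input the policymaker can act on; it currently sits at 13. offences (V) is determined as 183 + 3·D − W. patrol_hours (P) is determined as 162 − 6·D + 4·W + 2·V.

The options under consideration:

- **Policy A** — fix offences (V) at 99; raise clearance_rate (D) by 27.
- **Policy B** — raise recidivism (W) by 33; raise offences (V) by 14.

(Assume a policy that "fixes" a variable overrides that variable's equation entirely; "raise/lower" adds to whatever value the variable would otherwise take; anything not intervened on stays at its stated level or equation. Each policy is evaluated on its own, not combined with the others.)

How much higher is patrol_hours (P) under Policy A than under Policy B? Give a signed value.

-1220

Policy A (V := 99, D + 27):
  D = 137 + 27 = 164
  W = 13
  V = 99
  P = 162 − 6·164 + 4·13 + 2·99 = -572
Policy B (W + 33, V + 14):
  D = 137
  W = 13 + 33 = 46
  V = 183 + 3·137 − 46 (+14 from intervention) = 562
  P = 162 − 6·137 + 4·46 + 2·562 = 648
P: -572 − 648 = -1220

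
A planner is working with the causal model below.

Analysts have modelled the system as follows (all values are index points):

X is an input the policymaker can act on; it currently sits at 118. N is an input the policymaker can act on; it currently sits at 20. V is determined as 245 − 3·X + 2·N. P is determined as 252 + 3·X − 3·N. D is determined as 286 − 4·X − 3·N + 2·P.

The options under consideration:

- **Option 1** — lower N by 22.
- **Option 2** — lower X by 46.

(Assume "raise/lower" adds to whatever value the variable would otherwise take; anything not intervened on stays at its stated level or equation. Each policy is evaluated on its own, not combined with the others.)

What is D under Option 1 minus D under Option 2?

Option 1 (N − 22):
  X = 118
  N = 20 − 22 = -2
  P = 252 + 3·118 − 3·(-2) = 612
  D = 286 − 4·118 − 3·(-2) + 2·612 = 1044
Option 2 (X − 46):
  X = 118 − 46 = 72
  N = 20
  P = 252 + 3·72 − 3·20 = 408
  D = 286 − 4·72 − 3·20 + 2·408 = 754
D: 1044 − 754 = 290

290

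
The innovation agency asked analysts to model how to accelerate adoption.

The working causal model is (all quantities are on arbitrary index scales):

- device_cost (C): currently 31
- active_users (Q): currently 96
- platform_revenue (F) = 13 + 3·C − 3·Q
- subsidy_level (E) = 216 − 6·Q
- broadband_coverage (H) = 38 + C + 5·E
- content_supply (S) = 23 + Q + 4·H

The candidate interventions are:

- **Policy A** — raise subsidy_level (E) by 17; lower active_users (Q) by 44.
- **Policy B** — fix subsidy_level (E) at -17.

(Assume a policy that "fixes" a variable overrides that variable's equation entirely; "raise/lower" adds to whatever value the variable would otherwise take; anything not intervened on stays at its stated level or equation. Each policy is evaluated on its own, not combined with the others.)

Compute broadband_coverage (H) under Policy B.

Policy B (E := -17):
  C = 31
  Q = 96
  E = -17
  H = 38 + 31 + 5·(-17) = -16

-16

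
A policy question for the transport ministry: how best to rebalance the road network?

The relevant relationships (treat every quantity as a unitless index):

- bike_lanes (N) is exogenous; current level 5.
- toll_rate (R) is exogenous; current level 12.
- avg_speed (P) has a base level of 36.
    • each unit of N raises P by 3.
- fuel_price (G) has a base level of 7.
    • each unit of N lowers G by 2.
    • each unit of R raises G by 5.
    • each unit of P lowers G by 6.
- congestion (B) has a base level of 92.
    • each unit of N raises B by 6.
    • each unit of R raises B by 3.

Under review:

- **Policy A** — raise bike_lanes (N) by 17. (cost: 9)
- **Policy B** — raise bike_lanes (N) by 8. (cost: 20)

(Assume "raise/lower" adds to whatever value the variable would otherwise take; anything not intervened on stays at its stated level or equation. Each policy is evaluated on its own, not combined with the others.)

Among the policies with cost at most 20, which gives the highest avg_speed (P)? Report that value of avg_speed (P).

Policy A (N + 17):
  N = 5 + 17 = 22
  P = 36 + 3·22 = 102
Policy B (N + 8):
  N = 5 + 8 = 13
  P = 36 + 3·13 = 75
Comparing — Policy A: P=102, Policy B: P=75. Highest is 102 (Policy A).

102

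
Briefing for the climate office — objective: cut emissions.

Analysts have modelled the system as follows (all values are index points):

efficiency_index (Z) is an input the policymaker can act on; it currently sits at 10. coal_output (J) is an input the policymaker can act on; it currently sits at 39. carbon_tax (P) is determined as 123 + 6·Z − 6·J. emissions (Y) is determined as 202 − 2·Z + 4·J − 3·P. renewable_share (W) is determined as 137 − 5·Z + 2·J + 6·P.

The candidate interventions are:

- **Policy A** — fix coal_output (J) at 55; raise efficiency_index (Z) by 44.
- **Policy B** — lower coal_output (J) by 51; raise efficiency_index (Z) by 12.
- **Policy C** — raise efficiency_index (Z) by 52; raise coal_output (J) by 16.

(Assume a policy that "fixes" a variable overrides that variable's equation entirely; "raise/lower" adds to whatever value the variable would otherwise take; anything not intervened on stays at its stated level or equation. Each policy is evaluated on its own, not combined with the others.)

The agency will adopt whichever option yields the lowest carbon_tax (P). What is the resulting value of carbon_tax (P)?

Policy A (J := 55, Z + 44):
  Z = 10 + 44 = 54
  J = 55
  P = 123 + 6·54 − 6·55 = 117
Policy B (J − 51, Z + 12):
  Z = 10 + 12 = 22
  J = 39 − 51 = -12
  P = 123 + 6·22 − 6·(-12) = 327
Policy C (Z + 52, J + 16):
  Z = 10 + 52 = 62
  J = 39 + 16 = 55
  P = 123 + 6·62 − 6·55 = 165
Comparing — Policy A: P=117, Policy B: P=327, Policy C: P=165. Lowest is 117 (Policy A).

117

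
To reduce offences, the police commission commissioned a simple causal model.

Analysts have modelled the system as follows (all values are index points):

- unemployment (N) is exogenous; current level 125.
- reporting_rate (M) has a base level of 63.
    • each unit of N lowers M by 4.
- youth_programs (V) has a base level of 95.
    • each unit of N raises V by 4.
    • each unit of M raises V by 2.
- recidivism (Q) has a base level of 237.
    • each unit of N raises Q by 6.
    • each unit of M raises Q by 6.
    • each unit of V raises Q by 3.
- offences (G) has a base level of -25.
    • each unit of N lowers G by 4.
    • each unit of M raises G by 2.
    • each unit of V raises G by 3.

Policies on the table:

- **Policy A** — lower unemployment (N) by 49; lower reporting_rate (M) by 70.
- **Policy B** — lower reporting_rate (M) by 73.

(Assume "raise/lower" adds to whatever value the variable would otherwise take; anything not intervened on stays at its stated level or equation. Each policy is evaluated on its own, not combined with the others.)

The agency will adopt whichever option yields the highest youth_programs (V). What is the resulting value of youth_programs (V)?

Policy A (N − 49, M − 70):
  N = 125 − 49 = 76
  M = 63 − 4·76 (−70 from intervention) = -311
  V = 95 + 4·76 + 2·(-311) = -223
Policy B (M − 73):
  N = 125
  M = 63 − 4·125 (−73 from intervention) = -510
  V = 95 + 4·125 + 2·(-510) = -425
Comparing — Policy A: V=-223, Policy B: V=-425. Highest is -223 (Policy A).

-223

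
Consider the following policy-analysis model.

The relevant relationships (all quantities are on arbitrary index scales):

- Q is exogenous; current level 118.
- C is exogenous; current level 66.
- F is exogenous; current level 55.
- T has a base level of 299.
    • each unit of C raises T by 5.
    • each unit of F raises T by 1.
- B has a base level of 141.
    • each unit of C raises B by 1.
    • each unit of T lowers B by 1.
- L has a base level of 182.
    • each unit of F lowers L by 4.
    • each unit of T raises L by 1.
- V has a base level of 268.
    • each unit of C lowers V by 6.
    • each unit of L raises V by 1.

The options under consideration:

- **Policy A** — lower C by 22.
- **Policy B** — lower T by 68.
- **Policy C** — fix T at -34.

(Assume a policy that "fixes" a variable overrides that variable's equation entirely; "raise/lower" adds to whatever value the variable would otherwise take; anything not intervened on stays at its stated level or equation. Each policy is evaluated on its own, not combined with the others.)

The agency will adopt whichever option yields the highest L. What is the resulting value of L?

578

Policy A (C − 22):
  C = 66 − 22 = 44
  F = 55
  T = 299 + 5·44 + 55 = 574
  L = 182 − 4·55 + 574 = 536
Policy B (T − 68):
  C = 66
  F = 55
  T = 299 + 5·66 + 55 (−68 from intervention) = 616
  L = 182 − 4·55 + 616 = 578
Policy C (T := -34):
  C = 66
  F = 55
  T = -34
  L = 182 − 4·55 + (-34) = -72
Comparing — Policy A: L=536, Policy B: L=578, Policy C: L=-72. Highest is 578 (Policy B).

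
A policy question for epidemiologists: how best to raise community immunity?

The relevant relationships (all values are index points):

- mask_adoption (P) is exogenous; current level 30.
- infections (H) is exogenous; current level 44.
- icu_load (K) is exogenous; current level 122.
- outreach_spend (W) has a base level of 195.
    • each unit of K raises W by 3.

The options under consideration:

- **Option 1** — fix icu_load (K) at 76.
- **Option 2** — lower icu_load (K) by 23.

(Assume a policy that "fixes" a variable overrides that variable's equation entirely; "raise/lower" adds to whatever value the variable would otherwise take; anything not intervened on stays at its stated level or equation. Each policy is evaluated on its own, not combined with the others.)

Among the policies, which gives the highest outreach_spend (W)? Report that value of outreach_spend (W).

Option 1 (K := 76):
  K = 76
  W = 195 + 3·76 = 423
Option 2 (K − 23):
  K = 122 − 23 = 99
  W = 195 + 3·99 = 492
Comparing — Option 1: W=423, Option 2: W=492. Highest is 492 (Option 2).

492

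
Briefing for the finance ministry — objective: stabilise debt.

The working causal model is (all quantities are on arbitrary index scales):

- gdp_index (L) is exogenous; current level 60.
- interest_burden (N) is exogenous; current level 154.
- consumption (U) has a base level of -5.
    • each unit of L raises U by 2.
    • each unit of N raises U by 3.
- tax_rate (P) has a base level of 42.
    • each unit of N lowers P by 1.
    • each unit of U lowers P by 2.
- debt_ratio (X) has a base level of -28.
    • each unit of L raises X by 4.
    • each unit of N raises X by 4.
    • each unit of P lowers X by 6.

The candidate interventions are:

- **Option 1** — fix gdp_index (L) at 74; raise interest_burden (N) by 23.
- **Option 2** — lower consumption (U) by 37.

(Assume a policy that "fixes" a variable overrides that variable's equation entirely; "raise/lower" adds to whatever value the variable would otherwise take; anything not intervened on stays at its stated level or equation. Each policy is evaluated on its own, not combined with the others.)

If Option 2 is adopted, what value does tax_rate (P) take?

-1192

Option 2 (U − 37):
  L = 60
  N = 154
  U = -5 + 2·60 + 3·154 (−37 from intervention) = 540
  P = 42 − 154 − 2·540 = -1192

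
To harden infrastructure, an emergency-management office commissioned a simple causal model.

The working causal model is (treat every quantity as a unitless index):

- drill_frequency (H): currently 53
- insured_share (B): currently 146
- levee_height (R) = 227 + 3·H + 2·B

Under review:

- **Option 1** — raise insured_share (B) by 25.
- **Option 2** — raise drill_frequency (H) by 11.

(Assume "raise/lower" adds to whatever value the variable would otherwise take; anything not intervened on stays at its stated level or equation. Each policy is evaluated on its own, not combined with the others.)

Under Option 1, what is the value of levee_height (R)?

Option 1 (B + 25):
  H = 53
  B = 146 + 25 = 171
  R = 227 + 3·53 + 2·171 = 728

728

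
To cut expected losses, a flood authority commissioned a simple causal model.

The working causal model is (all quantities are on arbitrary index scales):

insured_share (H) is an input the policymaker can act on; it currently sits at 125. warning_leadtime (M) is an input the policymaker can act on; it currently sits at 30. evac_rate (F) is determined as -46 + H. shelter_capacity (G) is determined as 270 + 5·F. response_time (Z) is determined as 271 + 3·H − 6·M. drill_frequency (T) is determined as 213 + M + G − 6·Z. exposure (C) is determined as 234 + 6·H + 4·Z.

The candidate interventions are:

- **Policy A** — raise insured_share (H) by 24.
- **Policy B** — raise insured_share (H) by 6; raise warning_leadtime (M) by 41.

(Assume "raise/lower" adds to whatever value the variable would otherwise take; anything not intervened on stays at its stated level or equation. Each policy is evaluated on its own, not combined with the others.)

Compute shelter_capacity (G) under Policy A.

785

Policy A (H + 24):
  H = 125 + 24 = 149
  F = -46 + 149 = 103
  G = 270 + 5·103 = 785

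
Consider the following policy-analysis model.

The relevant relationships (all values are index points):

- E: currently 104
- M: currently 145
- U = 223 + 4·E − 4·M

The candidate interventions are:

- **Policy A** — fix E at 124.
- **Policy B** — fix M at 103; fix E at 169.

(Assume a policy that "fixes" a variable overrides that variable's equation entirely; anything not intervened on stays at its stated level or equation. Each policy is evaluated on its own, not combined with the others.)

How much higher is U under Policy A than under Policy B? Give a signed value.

-348

Policy A (E := 124):
  E = 124
  M = 145
  U = 223 + 4·124 − 4·145 = 139
Policy B (M := 103, E := 169):
  E = 169
  M = 103
  U = 223 + 4·169 − 4·103 = 487
U: 139 − 487 = -348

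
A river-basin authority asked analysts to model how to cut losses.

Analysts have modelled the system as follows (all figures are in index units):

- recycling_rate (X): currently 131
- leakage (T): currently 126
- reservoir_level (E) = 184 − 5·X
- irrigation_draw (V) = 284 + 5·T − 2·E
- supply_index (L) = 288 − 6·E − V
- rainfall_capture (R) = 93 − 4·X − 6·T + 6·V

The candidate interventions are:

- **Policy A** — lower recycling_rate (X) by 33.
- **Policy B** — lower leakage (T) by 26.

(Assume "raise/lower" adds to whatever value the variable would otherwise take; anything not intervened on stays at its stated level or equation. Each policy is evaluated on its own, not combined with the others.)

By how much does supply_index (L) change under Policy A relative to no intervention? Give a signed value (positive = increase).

Baseline:
  X = 131
  T = 126
  E = 184 − 5·131 = -471
  V = 284 + 5·126 − 2·(-471) = 1856
  L = 288 − 6·(-471) − 1856 = 1258
Policy A (X − 33):
  X = 131 − 33 = 98
  T = 126
  E = 184 − 5·98 = -306
  V = 284 + 5·126 − 2·(-306) = 1526
  L = 288 − 6·(-306) − 1526 = 598
Change in L: 598 − 1258 = -660

-660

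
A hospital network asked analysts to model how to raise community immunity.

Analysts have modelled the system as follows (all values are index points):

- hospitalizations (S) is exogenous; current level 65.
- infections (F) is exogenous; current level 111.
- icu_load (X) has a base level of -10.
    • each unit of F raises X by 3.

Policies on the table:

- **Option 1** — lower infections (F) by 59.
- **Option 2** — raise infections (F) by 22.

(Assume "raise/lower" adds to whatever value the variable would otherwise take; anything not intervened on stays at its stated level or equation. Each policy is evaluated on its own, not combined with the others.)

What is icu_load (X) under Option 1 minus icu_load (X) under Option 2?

-243

Option 1 (F − 59):
  F = 111 − 59 = 52
  X = -10 + 3·52 = 146
Option 2 (F + 22):
  F = 111 + 22 = 133
  X = -10 + 3·133 = 389
X: 146 − 389 = -243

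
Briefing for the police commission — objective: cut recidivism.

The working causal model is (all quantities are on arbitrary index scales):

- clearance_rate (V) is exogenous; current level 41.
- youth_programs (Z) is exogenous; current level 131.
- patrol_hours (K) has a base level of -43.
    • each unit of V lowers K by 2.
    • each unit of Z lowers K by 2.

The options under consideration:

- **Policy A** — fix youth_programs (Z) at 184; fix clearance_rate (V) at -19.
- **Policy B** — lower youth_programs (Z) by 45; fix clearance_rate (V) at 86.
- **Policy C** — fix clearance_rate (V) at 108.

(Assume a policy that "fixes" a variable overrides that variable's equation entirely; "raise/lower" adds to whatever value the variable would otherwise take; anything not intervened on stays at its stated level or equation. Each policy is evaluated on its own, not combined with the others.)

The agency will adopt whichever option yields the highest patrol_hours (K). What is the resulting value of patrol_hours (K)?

Policy A (Z := 184, V := -19):
  V = -19
  Z = 184
  K = -43 − 2·(-19) − 2·184 = -373
Policy B (Z − 45, V := 86):
  V = 86
  Z = 131 − 45 = 86
  K = -43 − 2·86 − 2·86 = -387
Policy C (V := 108):
  V = 108
  Z = 131
  K = -43 − 2·108 − 2·131 = -521
Comparing — Policy A: K=-373, Policy B: K=-387, Policy C: K=-521. Highest is -373 (Policy A).

-373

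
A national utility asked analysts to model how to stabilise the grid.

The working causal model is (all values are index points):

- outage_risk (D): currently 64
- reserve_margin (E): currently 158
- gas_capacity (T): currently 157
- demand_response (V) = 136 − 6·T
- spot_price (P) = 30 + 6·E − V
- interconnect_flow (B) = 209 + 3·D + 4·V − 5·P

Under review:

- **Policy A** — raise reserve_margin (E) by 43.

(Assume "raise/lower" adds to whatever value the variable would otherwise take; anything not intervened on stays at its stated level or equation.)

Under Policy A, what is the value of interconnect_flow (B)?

-13033

Policy A (E + 43):
  D = 64
  E = 158 + 43 = 201
  T = 157
  V = 136 − 6·157 = -806
  P = 30 + 6·201 − (-806) = 2042
  B = 209 + 3·64 + 4·(-806) − 5·2042 = -13033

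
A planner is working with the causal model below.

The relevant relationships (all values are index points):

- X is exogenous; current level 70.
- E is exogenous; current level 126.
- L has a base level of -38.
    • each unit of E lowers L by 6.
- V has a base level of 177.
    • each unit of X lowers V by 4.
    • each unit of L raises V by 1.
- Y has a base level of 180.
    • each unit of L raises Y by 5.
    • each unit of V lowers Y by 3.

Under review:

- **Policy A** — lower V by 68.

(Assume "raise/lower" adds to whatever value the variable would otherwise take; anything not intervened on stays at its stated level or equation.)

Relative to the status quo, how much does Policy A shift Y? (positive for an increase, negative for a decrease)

204

Baseline:
  X = 70
  E = 126
  L = -38 − 6·126 = -794
  V = 177 − 4·70 + (-794) = -897
  Y = 180 + 5·(-794) − 3·(-897) = -1099
Policy A (V − 68):
  X = 70
  E = 126
  L = -38 − 6·126 = -794
  V = 177 − 4·70 + (-794) (−68 from intervention) = -965
  Y = 180 + 5·(-794) − 3·(-965) = -895
Change in Y: -895 − (-1099) = 204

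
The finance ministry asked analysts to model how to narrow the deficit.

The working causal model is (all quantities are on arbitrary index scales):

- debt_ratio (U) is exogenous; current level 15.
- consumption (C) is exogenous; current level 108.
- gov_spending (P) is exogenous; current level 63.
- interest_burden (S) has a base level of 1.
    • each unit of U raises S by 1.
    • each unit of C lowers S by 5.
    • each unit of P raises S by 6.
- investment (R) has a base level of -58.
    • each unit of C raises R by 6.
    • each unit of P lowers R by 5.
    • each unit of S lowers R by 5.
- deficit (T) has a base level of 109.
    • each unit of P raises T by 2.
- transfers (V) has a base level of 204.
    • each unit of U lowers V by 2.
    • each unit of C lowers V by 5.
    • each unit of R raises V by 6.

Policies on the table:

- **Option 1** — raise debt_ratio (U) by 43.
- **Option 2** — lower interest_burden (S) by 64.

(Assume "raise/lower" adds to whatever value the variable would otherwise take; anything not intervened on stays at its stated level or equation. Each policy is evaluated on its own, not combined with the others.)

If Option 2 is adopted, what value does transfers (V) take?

7584

Option 2 (S − 64):
  U = 15
  C = 108
  P = 63
  S = 1 + 15 − 5·108 + 6·63 (−64 from intervention) = -210
  R = -58 + 6·108 − 5·63 − 5·(-210) = 1325
  V = 204 − 2·15 − 5·108 + 6·1325 = 7584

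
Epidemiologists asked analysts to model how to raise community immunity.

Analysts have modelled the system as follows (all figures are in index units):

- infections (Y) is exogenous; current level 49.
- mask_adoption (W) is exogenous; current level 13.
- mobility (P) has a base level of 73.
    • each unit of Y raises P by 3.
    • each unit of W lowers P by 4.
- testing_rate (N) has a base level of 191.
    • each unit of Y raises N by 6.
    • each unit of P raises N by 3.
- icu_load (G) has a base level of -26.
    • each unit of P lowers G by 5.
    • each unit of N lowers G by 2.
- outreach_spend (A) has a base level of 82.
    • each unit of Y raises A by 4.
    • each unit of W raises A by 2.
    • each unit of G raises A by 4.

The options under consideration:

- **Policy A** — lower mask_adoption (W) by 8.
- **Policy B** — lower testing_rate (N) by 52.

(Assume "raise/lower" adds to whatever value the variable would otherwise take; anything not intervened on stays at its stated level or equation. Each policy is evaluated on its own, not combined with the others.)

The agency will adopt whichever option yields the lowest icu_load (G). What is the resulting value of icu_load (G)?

Policy A (W − 8):
  Y = 49
  W = 13 − 8 = 5
  P = 73 + 3·49 − 4·5 = 200
  N = 191 + 6·49 + 3·200 = 1085
  G = -26 − 5·200 − 2·1085 = -3196
Policy B (N − 52):
  Y = 49
  W = 13
  P = 73 + 3·49 − 4·13 = 168
  N = 191 + 6·49 + 3·168 (−52 from intervention) = 937
  G = -26 − 5·168 − 2·937 = -2740
Comparing — Policy A: G=-3196, Policy B: G=-2740. Lowest is -3196 (Policy A).

-3196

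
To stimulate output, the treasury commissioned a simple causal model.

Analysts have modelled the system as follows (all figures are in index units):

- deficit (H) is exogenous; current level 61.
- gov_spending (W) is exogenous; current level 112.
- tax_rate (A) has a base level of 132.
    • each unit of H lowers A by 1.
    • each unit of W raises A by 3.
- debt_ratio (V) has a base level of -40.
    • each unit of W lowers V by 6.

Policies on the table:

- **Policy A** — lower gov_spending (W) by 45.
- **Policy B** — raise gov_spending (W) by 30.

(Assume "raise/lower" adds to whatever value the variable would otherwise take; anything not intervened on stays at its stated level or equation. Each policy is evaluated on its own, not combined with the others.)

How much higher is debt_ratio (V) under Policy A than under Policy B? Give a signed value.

Policy A (W − 45):
  W = 112 − 45 = 67
  V = -40 − 6·67 = -442
Policy B (W + 30):
  W = 112 + 30 = 142
  V = -40 − 6·142 = -892
V: -442 − (-892) = 450

450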